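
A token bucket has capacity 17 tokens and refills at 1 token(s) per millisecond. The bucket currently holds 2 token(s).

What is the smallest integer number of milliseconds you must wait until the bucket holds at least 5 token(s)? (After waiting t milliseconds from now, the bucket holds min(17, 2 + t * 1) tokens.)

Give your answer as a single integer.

Need 2 + t * 1 >= 5, so t >= 3/1.
Smallest integer t = ceil(3/1) = 3.

Answer: 3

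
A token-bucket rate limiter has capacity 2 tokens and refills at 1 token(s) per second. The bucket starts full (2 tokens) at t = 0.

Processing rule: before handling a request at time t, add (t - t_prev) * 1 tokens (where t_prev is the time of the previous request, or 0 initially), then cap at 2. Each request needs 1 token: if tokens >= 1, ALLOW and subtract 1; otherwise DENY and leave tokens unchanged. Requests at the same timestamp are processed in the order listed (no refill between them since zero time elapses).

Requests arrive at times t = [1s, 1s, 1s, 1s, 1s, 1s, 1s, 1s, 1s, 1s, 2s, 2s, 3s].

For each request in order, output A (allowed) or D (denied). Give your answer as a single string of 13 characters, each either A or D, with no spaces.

Simulating step by step:
  req#1 t=1s: ALLOW
  req#2 t=1s: ALLOW
  req#3 t=1s: DENY
  req#4 t=1s: DENY
  req#5 t=1s: DENY
  req#6 t=1s: DENY
  req#7 t=1s: DENY
  req#8 t=1s: DENY
  req#9 t=1s: DENY
  req#10 t=1s: DENY
  req#11 t=2s: ALLOW
  req#12 t=2s: DENY
  req#13 t=3s: ALLOW

Answer: AADDDDDDDDADA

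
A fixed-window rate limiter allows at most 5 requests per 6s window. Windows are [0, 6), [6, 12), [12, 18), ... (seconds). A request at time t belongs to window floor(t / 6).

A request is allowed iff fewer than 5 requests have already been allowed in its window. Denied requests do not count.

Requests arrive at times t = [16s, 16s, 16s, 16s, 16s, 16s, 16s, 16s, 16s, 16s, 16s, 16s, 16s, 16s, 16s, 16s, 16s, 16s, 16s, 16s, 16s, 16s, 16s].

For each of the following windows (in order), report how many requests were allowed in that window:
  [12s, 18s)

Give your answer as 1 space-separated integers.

Processing requests:
  req#1 t=16s (window 2): ALLOW
  req#2 t=16s (window 2): ALLOW
  req#3 t=16s (window 2): ALLOW
  req#4 t=16s (window 2): ALLOW
  req#5 t=16s (window 2): ALLOW
  req#6 t=16s (window 2): DENY
  req#7 t=16s (window 2): DENY
  req#8 t=16s (window 2): DENY
  req#9 t=16s (window 2): DENY
  req#10 t=16s (window 2): DENY
  req#11 t=16s (window 2): DENY
  req#12 t=16s (window 2): DENY
  req#13 t=16s (window 2): DENY
  req#14 t=16s (window 2): DENY
  req#15 t=16s (window 2): DENY
  req#16 t=16s (window 2): DENY
  req#17 t=16s (window 2): DENY
  req#18 t=16s (window 2): DENY
  req#19 t=16s (window 2): DENY
  req#20 t=16s (window 2): DENY
  req#21 t=16s (window 2): DENY
  req#22 t=16s (window 2): DENY
  req#23 t=16s (window 2): DENY

Allowed counts by window: 5

Answer: 5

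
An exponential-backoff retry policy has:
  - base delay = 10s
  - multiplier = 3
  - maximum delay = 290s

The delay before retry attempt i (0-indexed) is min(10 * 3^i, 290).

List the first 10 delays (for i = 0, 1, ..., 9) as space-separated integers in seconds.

Answer: 10 30 90 270 290 290 290 290 290 290

Derivation:
Computing each delay:
  i=0: min(10*3^0, 290) = 10
  i=1: min(10*3^1, 290) = 30
  i=2: min(10*3^2, 290) = 90
  i=3: min(10*3^3, 290) = 270
  i=4: min(10*3^4, 290) = 290
  i=5: min(10*3^5, 290) = 290
  i=6: min(10*3^6, 290) = 290
  i=7: min(10*3^7, 290) = 290
  i=8: min(10*3^8, 290) = 290
  i=9: min(10*3^9, 290) = 290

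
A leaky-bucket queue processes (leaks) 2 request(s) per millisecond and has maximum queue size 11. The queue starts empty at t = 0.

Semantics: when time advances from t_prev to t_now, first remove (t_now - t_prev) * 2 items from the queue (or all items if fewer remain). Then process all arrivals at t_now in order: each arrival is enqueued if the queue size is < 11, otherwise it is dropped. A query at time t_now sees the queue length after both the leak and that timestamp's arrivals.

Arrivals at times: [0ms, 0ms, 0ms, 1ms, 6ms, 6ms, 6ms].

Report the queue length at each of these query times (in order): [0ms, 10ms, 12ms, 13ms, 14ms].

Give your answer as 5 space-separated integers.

Answer: 3 0 0 0 0

Derivation:
Queue lengths at query times:
  query t=0ms: backlog = 3
  query t=10ms: backlog = 0
  query t=12ms: backlog = 0
  query t=13ms: backlog = 0
  query t=14ms: backlog = 0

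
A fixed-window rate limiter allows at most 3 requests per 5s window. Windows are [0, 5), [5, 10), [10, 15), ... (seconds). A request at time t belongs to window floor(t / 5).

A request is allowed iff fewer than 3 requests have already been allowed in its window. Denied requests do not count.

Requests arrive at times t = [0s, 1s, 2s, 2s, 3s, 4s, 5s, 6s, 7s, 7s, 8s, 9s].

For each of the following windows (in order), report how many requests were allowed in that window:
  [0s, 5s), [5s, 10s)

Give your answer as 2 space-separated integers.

Processing requests:
  req#1 t=0s (window 0): ALLOW
  req#2 t=1s (window 0): ALLOW
  req#3 t=2s (window 0): ALLOW
  req#4 t=2s (window 0): DENY
  req#5 t=3s (window 0): DENY
  req#6 t=4s (window 0): DENY
  req#7 t=5s (window 1): ALLOW
  req#8 t=6s (window 1): ALLOW
  req#9 t=7s (window 1): ALLOW
  req#10 t=7s (window 1): DENY
  req#11 t=8s (window 1): DENY
  req#12 t=9s (window 1): DENY

Allowed counts by window: 3 3

Answer: 3 3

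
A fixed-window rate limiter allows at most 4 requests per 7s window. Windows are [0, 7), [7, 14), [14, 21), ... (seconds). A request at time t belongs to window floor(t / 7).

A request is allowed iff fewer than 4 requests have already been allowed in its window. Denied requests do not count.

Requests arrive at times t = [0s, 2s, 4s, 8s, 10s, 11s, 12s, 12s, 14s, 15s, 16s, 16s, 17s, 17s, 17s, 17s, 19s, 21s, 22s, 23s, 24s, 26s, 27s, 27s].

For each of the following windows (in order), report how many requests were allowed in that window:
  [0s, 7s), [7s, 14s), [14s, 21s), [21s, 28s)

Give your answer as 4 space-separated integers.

Processing requests:
  req#1 t=0s (window 0): ALLOW
  req#2 t=2s (window 0): ALLOW
  req#3 t=4s (window 0): ALLOW
  req#4 t=8s (window 1): ALLOW
  req#5 t=10s (window 1): ALLOW
  req#6 t=11s (window 1): ALLOW
  req#7 t=12s (window 1): ALLOW
  req#8 t=12s (window 1): DENY
  req#9 t=14s (window 2): ALLOW
  req#10 t=15s (window 2): ALLOW
  req#11 t=16s (window 2): ALLOW
  req#12 t=16s (window 2): ALLOW
  req#13 t=17s (window 2): DENY
  req#14 t=17s (window 2): DENY
  req#15 t=17s (window 2): DENY
  req#16 t=17s (window 2): DENY
  req#17 t=19s (window 2): DENY
  req#18 t=21s (window 3): ALLOW
  req#19 t=22s (window 3): ALLOW
  req#20 t=23s (window 3): ALLOW
  req#21 t=24s (window 3): ALLOW
  req#22 t=26s (window 3): DENY
  req#23 t=27s (window 3): DENY
  req#24 t=27s (window 3): DENY

Allowed counts by window: 3 4 4 4

Answer: 3 4 4 4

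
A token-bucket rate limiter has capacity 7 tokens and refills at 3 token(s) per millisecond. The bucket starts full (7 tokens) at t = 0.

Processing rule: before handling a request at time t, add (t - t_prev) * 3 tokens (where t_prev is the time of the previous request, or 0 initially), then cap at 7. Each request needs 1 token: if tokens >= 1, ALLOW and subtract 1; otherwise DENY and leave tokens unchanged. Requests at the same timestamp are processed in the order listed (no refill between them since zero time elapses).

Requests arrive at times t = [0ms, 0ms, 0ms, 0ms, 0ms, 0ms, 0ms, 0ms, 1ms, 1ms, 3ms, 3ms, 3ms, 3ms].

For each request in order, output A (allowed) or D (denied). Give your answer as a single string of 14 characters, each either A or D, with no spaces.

Simulating step by step:
  req#1 t=0ms: ALLOW
  req#2 t=0ms: ALLOW
  req#3 t=0ms: ALLOW
  req#4 t=0ms: ALLOW
  req#5 t=0ms: ALLOW
  req#6 t=0ms: ALLOW
  req#7 t=0ms: ALLOW
  req#8 t=0ms: DENY
  req#9 t=1ms: ALLOW
  req#10 t=1ms: ALLOW
  req#11 t=3ms: ALLOW
  req#12 t=3ms: ALLOW
  req#13 t=3ms: ALLOW
  req#14 t=3ms: ALLOW

Answer: AAAAAAADAAAAAA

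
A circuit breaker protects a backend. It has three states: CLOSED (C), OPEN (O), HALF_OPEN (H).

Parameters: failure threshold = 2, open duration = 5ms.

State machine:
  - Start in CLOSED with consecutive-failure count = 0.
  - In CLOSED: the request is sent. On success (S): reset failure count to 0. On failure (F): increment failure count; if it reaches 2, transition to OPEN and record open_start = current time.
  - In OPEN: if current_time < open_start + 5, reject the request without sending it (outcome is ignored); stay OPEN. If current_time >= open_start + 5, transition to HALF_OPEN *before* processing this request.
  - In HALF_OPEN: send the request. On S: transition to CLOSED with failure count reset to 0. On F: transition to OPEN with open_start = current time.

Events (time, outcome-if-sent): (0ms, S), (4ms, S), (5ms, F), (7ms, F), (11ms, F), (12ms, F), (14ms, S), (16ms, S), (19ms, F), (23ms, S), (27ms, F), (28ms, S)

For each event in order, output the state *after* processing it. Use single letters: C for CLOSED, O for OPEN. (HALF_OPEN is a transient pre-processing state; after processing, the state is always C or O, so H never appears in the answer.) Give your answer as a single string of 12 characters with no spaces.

State after each event:
  event#1 t=0ms outcome=S: state=CLOSED
  event#2 t=4ms outcome=S: state=CLOSED
  event#3 t=5ms outcome=F: state=CLOSED
  event#4 t=7ms outcome=F: state=OPEN
  event#5 t=11ms outcome=F: state=OPEN
  event#6 t=12ms outcome=F: state=OPEN
  event#7 t=14ms outcome=S: state=OPEN
  event#8 t=16ms outcome=S: state=OPEN
  event#9 t=19ms outcome=F: state=OPEN
  event#10 t=23ms outcome=S: state=OPEN
  event#11 t=27ms outcome=F: state=OPEN
  event#12 t=28ms outcome=S: state=OPEN

Answer: CCCOOOOOOOOO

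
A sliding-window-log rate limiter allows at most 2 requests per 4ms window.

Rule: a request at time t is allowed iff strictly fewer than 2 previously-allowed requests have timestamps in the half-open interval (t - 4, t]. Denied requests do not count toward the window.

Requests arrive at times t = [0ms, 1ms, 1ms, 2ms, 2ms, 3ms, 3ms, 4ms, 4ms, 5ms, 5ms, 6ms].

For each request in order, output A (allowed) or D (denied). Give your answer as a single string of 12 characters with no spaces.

Tracking allowed requests in the window:
  req#1 t=0ms: ALLOW
  req#2 t=1ms: ALLOW
  req#3 t=1ms: DENY
  req#4 t=2ms: DENY
  req#5 t=2ms: DENY
  req#6 t=3ms: DENY
  req#7 t=3ms: DENY
  req#8 t=4ms: ALLOW
  req#9 t=4ms: DENY
  req#10 t=5ms: ALLOW
  req#11 t=5ms: DENY
  req#12 t=6ms: DENY

Answer: AADDDDDADADD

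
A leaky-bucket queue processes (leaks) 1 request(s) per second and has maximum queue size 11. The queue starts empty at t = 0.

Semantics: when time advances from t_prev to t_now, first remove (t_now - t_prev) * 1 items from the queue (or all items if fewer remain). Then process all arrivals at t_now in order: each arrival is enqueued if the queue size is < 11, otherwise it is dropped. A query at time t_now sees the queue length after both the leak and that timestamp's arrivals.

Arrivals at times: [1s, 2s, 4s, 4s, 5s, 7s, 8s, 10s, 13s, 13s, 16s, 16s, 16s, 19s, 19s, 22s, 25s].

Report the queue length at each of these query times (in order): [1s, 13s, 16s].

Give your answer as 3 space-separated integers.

Queue lengths at query times:
  query t=1s: backlog = 1
  query t=13s: backlog = 2
  query t=16s: backlog = 3

Answer: 1 2 3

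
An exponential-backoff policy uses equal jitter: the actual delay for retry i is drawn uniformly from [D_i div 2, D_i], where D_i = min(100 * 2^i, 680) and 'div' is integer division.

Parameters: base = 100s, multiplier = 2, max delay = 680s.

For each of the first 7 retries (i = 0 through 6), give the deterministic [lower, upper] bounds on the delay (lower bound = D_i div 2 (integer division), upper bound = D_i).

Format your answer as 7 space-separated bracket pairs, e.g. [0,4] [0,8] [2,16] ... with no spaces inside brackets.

Answer: [50,100] [100,200] [200,400] [340,680] [340,680] [340,680] [340,680]

Derivation:
Computing bounds per retry:
  i=0: D_i=min(100*2^0,680)=100, bounds=[50,100]
  i=1: D_i=min(100*2^1,680)=200, bounds=[100,200]
  i=2: D_i=min(100*2^2,680)=400, bounds=[200,400]
  i=3: D_i=min(100*2^3,680)=680, bounds=[340,680]
  i=4: D_i=min(100*2^4,680)=680, bounds=[340,680]
  i=5: D_i=min(100*2^5,680)=680, bounds=[340,680]
  i=6: D_i=min(100*2^6,680)=680, bounds=[340,680]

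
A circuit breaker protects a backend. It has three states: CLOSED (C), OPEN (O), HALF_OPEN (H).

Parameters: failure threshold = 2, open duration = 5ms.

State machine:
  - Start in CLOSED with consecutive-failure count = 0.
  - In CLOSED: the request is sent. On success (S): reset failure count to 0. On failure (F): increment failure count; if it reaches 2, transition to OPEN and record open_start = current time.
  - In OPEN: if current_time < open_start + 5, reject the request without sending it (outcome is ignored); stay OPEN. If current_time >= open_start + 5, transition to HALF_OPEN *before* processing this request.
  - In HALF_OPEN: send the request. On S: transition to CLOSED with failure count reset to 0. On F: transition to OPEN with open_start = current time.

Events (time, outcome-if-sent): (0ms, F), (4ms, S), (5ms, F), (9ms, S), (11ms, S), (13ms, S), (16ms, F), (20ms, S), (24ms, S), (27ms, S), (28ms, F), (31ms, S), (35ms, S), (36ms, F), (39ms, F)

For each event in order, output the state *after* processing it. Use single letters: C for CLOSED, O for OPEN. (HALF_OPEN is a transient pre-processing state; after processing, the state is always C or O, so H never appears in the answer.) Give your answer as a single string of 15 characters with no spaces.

Answer: CCCCCCCCCCCCCCO

Derivation:
State after each event:
  event#1 t=0ms outcome=F: state=CLOSED
  event#2 t=4ms outcome=S: state=CLOSED
  event#3 t=5ms outcome=F: state=CLOSED
  event#4 t=9ms outcome=S: state=CLOSED
  event#5 t=11ms outcome=S: state=CLOSED
  event#6 t=13ms outcome=S: state=CLOSED
  event#7 t=16ms outcome=F: state=CLOSED
  event#8 t=20ms outcome=S: state=CLOSED
  event#9 t=24ms outcome=S: state=CLOSED
  event#10 t=27ms outcome=S: state=CLOSED
  event#11 t=28ms outcome=F: state=CLOSED
  event#12 t=31ms outcome=S: state=CLOSED
  event#13 t=35ms outcome=S: state=CLOSED
  event#14 t=36ms outcome=F: state=CLOSED
  event#15 t=39ms outcome=F: state=OPEN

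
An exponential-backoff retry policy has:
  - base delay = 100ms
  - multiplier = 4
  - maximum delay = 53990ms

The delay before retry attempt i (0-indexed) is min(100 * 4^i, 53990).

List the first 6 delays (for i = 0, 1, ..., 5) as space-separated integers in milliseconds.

Computing each delay:
  i=0: min(100*4^0, 53990) = 100
  i=1: min(100*4^1, 53990) = 400
  i=2: min(100*4^2, 53990) = 1600
  i=3: min(100*4^3, 53990) = 6400
  i=4: min(100*4^4, 53990) = 25600
  i=5: min(100*4^5, 53990) = 53990

Answer: 100 400 1600 6400 25600 53990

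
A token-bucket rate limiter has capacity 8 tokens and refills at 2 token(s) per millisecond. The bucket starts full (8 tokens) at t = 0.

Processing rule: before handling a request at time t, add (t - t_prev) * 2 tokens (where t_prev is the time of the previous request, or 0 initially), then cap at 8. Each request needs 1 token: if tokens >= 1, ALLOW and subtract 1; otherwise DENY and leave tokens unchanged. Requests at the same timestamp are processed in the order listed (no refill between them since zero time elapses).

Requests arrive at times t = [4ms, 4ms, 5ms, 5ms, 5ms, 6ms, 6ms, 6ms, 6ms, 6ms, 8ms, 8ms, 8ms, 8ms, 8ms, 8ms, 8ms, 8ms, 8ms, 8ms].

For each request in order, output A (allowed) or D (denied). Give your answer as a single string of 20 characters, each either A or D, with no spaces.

Answer: AAAAAAAAAAAAAAAADDDD

Derivation:
Simulating step by step:
  req#1 t=4ms: ALLOW
  req#2 t=4ms: ALLOW
  req#3 t=5ms: ALLOW
  req#4 t=5ms: ALLOW
  req#5 t=5ms: ALLOW
  req#6 t=6ms: ALLOW
  req#7 t=6ms: ALLOW
  req#8 t=6ms: ALLOW
  req#9 t=6ms: ALLOW
  req#10 t=6ms: ALLOW
  req#11 t=8ms: ALLOW
  req#12 t=8ms: ALLOW
  req#13 t=8ms: ALLOW
  req#14 t=8ms: ALLOW
  req#15 t=8ms: ALLOW
  req#16 t=8ms: ALLOW
  req#17 t=8ms: DENY
  req#18 t=8ms: DENY
  req#19 t=8ms: DENY
  req#20 t=8ms: DENY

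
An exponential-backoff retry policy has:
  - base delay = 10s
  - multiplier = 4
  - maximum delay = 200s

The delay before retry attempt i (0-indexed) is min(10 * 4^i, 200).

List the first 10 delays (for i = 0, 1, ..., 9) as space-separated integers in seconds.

Answer: 10 40 160 200 200 200 200 200 200 200

Derivation:
Computing each delay:
  i=0: min(10*4^0, 200) = 10
  i=1: min(10*4^1, 200) = 40
  i=2: min(10*4^2, 200) = 160
  i=3: min(10*4^3, 200) = 200
  i=4: min(10*4^4, 200) = 200
  i=5: min(10*4^5, 200) = 200
  i=6: min(10*4^6, 200) = 200
  i=7: min(10*4^7, 200) = 200
  i=8: min(10*4^8, 200) = 200
  i=9: min(10*4^9, 200) = 200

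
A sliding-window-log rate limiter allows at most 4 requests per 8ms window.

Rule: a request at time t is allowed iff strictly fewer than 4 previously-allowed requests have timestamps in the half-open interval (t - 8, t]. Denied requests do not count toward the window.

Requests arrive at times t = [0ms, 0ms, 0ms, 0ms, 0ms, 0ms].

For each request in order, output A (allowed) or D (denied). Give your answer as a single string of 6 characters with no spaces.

Answer: AAAADD

Derivation:
Tracking allowed requests in the window:
  req#1 t=0ms: ALLOW
  req#2 t=0ms: ALLOW
  req#3 t=0ms: ALLOW
  req#4 t=0ms: ALLOW
  req#5 t=0ms: DENY
  req#6 t=0ms: DENY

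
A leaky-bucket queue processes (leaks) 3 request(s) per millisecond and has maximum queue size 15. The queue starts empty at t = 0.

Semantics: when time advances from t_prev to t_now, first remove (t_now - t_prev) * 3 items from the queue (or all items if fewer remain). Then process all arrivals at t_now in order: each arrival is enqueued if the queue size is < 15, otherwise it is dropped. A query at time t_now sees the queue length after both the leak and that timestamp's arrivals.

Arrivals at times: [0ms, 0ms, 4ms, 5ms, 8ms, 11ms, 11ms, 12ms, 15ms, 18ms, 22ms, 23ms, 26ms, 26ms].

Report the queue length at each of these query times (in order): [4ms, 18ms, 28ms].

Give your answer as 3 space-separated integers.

Queue lengths at query times:
  query t=4ms: backlog = 1
  query t=18ms: backlog = 1
  query t=28ms: backlog = 0

Answer: 1 1 0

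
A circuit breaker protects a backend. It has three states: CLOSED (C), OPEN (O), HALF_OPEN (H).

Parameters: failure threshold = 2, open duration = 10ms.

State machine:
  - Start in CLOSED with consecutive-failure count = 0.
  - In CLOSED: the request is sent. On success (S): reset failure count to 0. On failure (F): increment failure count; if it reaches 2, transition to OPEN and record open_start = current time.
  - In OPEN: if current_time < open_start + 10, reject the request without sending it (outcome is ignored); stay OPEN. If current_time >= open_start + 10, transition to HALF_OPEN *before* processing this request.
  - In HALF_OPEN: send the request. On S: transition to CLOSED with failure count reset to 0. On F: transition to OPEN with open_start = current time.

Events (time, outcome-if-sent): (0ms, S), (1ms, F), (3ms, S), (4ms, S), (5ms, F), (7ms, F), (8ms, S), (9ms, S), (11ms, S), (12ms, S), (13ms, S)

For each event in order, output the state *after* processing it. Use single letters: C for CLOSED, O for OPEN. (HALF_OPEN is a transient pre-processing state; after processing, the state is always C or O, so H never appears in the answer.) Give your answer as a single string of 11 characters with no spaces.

Answer: CCCCCOOOOOO

Derivation:
State after each event:
  event#1 t=0ms outcome=S: state=CLOSED
  event#2 t=1ms outcome=F: state=CLOSED
  event#3 t=3ms outcome=S: state=CLOSED
  event#4 t=4ms outcome=S: state=CLOSED
  event#5 t=5ms outcome=F: state=CLOSED
  event#6 t=7ms outcome=F: state=OPEN
  event#7 t=8ms outcome=S: state=OPEN
  event#8 t=9ms outcome=S: state=OPEN
  event#9 t=11ms outcome=S: state=OPEN
  event#10 t=12ms outcome=S: state=OPEN
  event#11 t=13ms outcome=S: state=OPEN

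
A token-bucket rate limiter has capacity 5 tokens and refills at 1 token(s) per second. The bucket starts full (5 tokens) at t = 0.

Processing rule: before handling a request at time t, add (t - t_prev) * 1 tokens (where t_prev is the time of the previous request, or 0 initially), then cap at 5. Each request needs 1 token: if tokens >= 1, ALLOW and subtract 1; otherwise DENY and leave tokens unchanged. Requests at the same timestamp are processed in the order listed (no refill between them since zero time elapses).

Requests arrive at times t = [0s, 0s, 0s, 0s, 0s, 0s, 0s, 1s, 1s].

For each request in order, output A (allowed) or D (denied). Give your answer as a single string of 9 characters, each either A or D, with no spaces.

Simulating step by step:
  req#1 t=0s: ALLOW
  req#2 t=0s: ALLOW
  req#3 t=0s: ALLOW
  req#4 t=0s: ALLOW
  req#5 t=0s: ALLOW
  req#6 t=0s: DENY
  req#7 t=0s: DENY
  req#8 t=1s: ALLOW
  req#9 t=1s: DENY

Answer: AAAAADDAD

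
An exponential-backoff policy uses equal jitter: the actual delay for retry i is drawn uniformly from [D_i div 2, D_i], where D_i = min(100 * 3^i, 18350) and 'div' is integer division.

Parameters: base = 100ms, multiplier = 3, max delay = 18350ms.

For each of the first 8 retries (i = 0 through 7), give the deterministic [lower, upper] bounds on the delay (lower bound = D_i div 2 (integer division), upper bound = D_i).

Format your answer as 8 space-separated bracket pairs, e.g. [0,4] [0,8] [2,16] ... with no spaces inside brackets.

Computing bounds per retry:
  i=0: D_i=min(100*3^0,18350)=100, bounds=[50,100]
  i=1: D_i=min(100*3^1,18350)=300, bounds=[150,300]
  i=2: D_i=min(100*3^2,18350)=900, bounds=[450,900]
  i=3: D_i=min(100*3^3,18350)=2700, bounds=[1350,2700]
  i=4: D_i=min(100*3^4,18350)=8100, bounds=[4050,8100]
  i=5: D_i=min(100*3^5,18350)=18350, bounds=[9175,18350]
  i=6: D_i=min(100*3^6,18350)=18350, bounds=[9175,18350]
  i=7: D_i=min(100*3^7,18350)=18350, bounds=[9175,18350]

Answer: [50,100] [150,300] [450,900] [1350,2700] [4050,8100] [9175,18350] [9175,18350] [9175,18350]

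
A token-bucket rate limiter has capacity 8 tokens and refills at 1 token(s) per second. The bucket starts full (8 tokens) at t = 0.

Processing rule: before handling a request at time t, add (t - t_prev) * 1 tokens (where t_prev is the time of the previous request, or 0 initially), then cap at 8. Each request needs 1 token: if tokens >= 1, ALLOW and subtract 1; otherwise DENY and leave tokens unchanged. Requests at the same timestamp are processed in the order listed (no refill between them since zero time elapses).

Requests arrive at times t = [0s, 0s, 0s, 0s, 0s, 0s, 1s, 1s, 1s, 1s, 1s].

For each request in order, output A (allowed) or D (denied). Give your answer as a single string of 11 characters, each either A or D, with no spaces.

Answer: AAAAAAAAADD

Derivation:
Simulating step by step:
  req#1 t=0s: ALLOW
  req#2 t=0s: ALLOW
  req#3 t=0s: ALLOW
  req#4 t=0s: ALLOW
  req#5 t=0s: ALLOW
  req#6 t=0s: ALLOW
  req#7 t=1s: ALLOW
  req#8 t=1s: ALLOW
  req#9 t=1s: ALLOW
  req#10 t=1s: DENY
  req#11 t=1s: DENY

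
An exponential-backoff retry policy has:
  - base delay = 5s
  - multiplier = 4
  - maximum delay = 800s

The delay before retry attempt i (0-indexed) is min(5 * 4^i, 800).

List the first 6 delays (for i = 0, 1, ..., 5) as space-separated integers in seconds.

Answer: 5 20 80 320 800 800

Derivation:
Computing each delay:
  i=0: min(5*4^0, 800) = 5
  i=1: min(5*4^1, 800) = 20
  i=2: min(5*4^2, 800) = 80
  i=3: min(5*4^3, 800) = 320
  i=4: min(5*4^4, 800) = 800
  i=5: min(5*4^5, 800) = 800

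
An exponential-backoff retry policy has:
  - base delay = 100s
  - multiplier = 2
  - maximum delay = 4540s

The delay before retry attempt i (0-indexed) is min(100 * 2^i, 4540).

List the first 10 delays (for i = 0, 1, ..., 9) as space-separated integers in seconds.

Computing each delay:
  i=0: min(100*2^0, 4540) = 100
  i=1: min(100*2^1, 4540) = 200
  i=2: min(100*2^2, 4540) = 400
  i=3: min(100*2^3, 4540) = 800
  i=4: min(100*2^4, 4540) = 1600
  i=5: min(100*2^5, 4540) = 3200
  i=6: min(100*2^6, 4540) = 4540
  i=7: min(100*2^7, 4540) = 4540
  i=8: min(100*2^8, 4540) = 4540
  i=9: min(100*2^9, 4540) = 4540

Answer: 100 200 400 800 1600 3200 4540 4540 4540 4540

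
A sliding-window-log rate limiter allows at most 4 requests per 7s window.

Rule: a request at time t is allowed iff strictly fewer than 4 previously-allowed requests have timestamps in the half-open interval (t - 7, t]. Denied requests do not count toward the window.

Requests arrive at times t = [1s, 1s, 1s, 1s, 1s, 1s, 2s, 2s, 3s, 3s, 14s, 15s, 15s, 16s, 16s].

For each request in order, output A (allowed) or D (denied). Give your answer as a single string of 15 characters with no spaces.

Answer: AAAADDDDDDAAAAD

Derivation:
Tracking allowed requests in the window:
  req#1 t=1s: ALLOW
  req#2 t=1s: ALLOW
  req#3 t=1s: ALLOW
  req#4 t=1s: ALLOW
  req#5 t=1s: DENY
  req#6 t=1s: DENY
  req#7 t=2s: DENY
  req#8 t=2s: DENY
  req#9 t=3s: DENY
  req#10 t=3s: DENY
  req#11 t=14s: ALLOW
  req#12 t=15s: ALLOW
  req#13 t=15s: ALLOW
  req#14 t=16s: ALLOW
  req#15 t=16s: DENY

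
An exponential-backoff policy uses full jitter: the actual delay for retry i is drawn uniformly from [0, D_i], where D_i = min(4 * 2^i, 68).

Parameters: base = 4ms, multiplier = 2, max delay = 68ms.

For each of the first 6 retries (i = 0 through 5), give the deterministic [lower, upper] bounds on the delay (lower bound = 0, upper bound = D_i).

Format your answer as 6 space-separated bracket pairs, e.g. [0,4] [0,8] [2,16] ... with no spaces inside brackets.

Computing bounds per retry:
  i=0: D_i=min(4*2^0,68)=4, bounds=[0,4]
  i=1: D_i=min(4*2^1,68)=8, bounds=[0,8]
  i=2: D_i=min(4*2^2,68)=16, bounds=[0,16]
  i=3: D_i=min(4*2^3,68)=32, bounds=[0,32]
  i=4: D_i=min(4*2^4,68)=64, bounds=[0,64]
  i=5: D_i=min(4*2^5,68)=68, bounds=[0,68]

Answer: [0,4] [0,8] [0,16] [0,32] [0,64] [0,68]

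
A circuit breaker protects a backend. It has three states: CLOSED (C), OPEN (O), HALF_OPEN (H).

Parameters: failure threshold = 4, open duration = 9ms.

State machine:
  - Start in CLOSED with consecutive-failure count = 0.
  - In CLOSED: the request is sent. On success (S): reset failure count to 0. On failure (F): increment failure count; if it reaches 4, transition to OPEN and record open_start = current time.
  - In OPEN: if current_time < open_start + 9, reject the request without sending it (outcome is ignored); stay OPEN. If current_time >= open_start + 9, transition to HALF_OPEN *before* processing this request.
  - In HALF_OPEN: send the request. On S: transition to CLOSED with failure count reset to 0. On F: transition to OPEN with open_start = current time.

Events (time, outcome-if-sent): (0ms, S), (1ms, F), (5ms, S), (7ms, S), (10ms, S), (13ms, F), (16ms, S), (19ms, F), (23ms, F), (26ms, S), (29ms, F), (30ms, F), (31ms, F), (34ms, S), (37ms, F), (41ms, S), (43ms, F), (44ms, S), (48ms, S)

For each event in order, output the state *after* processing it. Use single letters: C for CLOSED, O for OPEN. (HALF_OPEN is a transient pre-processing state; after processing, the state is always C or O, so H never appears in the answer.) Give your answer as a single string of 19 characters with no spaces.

State after each event:
  event#1 t=0ms outcome=S: state=CLOSED
  event#2 t=1ms outcome=F: state=CLOSED
  event#3 t=5ms outcome=S: state=CLOSED
  event#4 t=7ms outcome=S: state=CLOSED
  event#5 t=10ms outcome=S: state=CLOSED
  event#6 t=13ms outcome=F: state=CLOSED
  event#7 t=16ms outcome=S: state=CLOSED
  event#8 t=19ms outcome=F: state=CLOSED
  event#9 t=23ms outcome=F: state=CLOSED
  event#10 t=26ms outcome=S: state=CLOSED
  event#11 t=29ms outcome=F: state=CLOSED
  event#12 t=30ms outcome=F: state=CLOSED
  event#13 t=31ms outcome=F: state=CLOSED
  event#14 t=34ms outcome=S: state=CLOSED
  event#15 t=37ms outcome=F: state=CLOSED
  event#16 t=41ms outcome=S: state=CLOSED
  event#17 t=43ms outcome=F: state=CLOSED
  event#18 t=44ms outcome=S: state=CLOSED
  event#19 t=48ms outcome=S: state=CLOSED

Answer: CCCCCCCCCCCCCCCCCCC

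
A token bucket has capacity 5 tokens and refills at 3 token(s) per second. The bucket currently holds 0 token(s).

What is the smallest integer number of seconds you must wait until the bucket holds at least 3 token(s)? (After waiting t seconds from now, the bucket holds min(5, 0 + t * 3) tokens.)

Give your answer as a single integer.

Answer: 1

Derivation:
Need 0 + t * 3 >= 3, so t >= 3/3.
Smallest integer t = ceil(3/3) = 1.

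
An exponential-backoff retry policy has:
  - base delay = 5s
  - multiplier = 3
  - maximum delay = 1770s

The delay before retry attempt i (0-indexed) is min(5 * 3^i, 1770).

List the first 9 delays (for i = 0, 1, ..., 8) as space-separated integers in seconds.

Computing each delay:
  i=0: min(5*3^0, 1770) = 5
  i=1: min(5*3^1, 1770) = 15
  i=2: min(5*3^2, 1770) = 45
  i=3: min(5*3^3, 1770) = 135
  i=4: min(5*3^4, 1770) = 405
  i=5: min(5*3^5, 1770) = 1215
  i=6: min(5*3^6, 1770) = 1770
  i=7: min(5*3^7, 1770) = 1770
  i=8: min(5*3^8, 1770) = 1770

Answer: 5 15 45 135 405 1215 1770 1770 1770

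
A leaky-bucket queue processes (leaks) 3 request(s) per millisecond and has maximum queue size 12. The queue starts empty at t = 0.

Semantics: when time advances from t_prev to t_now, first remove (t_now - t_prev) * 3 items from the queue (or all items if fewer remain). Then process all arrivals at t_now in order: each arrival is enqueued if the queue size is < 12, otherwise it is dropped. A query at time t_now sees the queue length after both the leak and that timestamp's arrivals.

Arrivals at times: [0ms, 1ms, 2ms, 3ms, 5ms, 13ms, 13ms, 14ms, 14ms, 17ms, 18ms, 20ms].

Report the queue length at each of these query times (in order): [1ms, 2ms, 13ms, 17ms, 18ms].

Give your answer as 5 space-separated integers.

Answer: 1 1 2 1 1

Derivation:
Queue lengths at query times:
  query t=1ms: backlog = 1
  query t=2ms: backlog = 1
  query t=13ms: backlog = 2
  query t=17ms: backlog = 1
  query t=18ms: backlog = 1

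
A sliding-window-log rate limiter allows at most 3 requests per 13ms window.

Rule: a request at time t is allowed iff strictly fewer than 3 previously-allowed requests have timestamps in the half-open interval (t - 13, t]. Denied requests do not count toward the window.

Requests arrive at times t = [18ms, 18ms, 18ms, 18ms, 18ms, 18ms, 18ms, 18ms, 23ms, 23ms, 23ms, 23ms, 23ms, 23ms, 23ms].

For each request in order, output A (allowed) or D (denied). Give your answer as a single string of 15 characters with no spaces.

Answer: AAADDDDDDDDDDDD

Derivation:
Tracking allowed requests in the window:
  req#1 t=18ms: ALLOW
  req#2 t=18ms: ALLOW
  req#3 t=18ms: ALLOW
  req#4 t=18ms: DENY
  req#5 t=18ms: DENY
  req#6 t=18ms: DENY
  req#7 t=18ms: DENY
  req#8 t=18ms: DENY
  req#9 t=23ms: DENY
  req#10 t=23ms: DENY
  req#11 t=23ms: DENY
  req#12 t=23ms: DENY
  req#13 t=23ms: DENY
  req#14 t=23ms: DENY
  req#15 t=23ms: DENY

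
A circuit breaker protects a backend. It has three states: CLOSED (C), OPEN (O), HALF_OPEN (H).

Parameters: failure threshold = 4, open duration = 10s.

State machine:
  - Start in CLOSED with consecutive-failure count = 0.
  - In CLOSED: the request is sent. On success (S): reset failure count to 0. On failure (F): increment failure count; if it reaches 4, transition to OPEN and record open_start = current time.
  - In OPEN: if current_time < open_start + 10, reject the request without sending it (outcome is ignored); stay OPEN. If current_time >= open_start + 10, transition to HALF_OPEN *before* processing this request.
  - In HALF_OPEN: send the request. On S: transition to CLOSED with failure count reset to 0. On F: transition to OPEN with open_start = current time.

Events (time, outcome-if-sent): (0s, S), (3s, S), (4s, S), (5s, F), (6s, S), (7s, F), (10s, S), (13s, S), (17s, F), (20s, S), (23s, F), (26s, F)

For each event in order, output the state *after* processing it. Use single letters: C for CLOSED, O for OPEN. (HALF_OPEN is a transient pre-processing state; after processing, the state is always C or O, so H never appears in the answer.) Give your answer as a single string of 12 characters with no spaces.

State after each event:
  event#1 t=0s outcome=S: state=CLOSED
  event#2 t=3s outcome=S: state=CLOSED
  event#3 t=4s outcome=S: state=CLOSED
  event#4 t=5s outcome=F: state=CLOSED
  event#5 t=6s outcome=S: state=CLOSED
  event#6 t=7s outcome=F: state=CLOSED
  event#7 t=10s outcome=S: state=CLOSED
  event#8 t=13s outcome=S: state=CLOSED
  event#9 t=17s outcome=F: state=CLOSED
  event#10 t=20s outcome=S: state=CLOSED
  event#11 t=23s outcome=F: state=CLOSED
  event#12 t=26s outcome=F: state=CLOSED

Answer: CCCCCCCCCCCC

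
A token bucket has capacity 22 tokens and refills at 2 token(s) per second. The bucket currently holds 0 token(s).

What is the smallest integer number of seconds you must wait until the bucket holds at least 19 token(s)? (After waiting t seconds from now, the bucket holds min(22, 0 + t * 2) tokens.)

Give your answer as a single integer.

Need 0 + t * 2 >= 19, so t >= 19/2.
Smallest integer t = ceil(19/2) = 10.

Answer: 10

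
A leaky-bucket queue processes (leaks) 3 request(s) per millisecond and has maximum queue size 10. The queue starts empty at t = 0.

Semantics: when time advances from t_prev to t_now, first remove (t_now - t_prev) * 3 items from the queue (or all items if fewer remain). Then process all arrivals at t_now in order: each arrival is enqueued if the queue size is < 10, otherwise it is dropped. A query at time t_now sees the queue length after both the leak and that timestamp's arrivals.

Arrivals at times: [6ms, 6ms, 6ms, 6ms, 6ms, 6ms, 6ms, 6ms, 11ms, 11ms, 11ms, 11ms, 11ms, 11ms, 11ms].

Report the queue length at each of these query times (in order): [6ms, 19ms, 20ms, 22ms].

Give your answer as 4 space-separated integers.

Queue lengths at query times:
  query t=6ms: backlog = 8
  query t=19ms: backlog = 0
  query t=20ms: backlog = 0
  query t=22ms: backlog = 0

Answer: 8 0 0 0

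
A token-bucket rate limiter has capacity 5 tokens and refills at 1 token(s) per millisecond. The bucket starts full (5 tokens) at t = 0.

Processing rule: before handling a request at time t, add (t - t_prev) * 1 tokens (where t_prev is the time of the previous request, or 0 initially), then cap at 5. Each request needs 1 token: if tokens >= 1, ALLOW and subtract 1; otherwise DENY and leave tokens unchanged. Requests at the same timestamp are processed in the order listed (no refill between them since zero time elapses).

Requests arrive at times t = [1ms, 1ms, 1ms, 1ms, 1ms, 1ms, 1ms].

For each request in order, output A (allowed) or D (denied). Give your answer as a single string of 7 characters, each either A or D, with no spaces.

Simulating step by step:
  req#1 t=1ms: ALLOW
  req#2 t=1ms: ALLOW
  req#3 t=1ms: ALLOW
  req#4 t=1ms: ALLOW
  req#5 t=1ms: ALLOW
  req#6 t=1ms: DENY
  req#7 t=1ms: DENY

Answer: AAAAADD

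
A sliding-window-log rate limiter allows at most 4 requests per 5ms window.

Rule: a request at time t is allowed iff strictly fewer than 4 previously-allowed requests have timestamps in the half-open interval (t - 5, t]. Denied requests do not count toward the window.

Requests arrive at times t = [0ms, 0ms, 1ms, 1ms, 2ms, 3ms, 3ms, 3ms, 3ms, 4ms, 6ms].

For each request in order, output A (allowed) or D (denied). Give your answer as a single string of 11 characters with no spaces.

Tracking allowed requests in the window:
  req#1 t=0ms: ALLOW
  req#2 t=0ms: ALLOW
  req#3 t=1ms: ALLOW
  req#4 t=1ms: ALLOW
  req#5 t=2ms: DENY
  req#6 t=3ms: DENY
  req#7 t=3ms: DENY
  req#8 t=3ms: DENY
  req#9 t=3ms: DENY
  req#10 t=4ms: DENY
  req#11 t=6ms: ALLOW

Answer: AAAADDDDDDA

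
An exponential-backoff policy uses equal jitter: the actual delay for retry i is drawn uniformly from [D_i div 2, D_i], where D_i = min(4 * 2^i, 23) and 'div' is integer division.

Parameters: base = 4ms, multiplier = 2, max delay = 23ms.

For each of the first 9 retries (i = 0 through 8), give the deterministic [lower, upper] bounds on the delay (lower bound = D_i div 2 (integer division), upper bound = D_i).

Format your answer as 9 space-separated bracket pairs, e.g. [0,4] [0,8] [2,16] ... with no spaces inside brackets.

Computing bounds per retry:
  i=0: D_i=min(4*2^0,23)=4, bounds=[2,4]
  i=1: D_i=min(4*2^1,23)=8, bounds=[4,8]
  i=2: D_i=min(4*2^2,23)=16, bounds=[8,16]
  i=3: D_i=min(4*2^3,23)=23, bounds=[11,23]
  i=4: D_i=min(4*2^4,23)=23, bounds=[11,23]
  i=5: D_i=min(4*2^5,23)=23, bounds=[11,23]
  i=6: D_i=min(4*2^6,23)=23, bounds=[11,23]
  i=7: D_i=min(4*2^7,23)=23, bounds=[11,23]
  i=8: D_i=min(4*2^8,23)=23, bounds=[11,23]

Answer: [2,4] [4,8] [8,16] [11,23] [11,23] [11,23] [11,23] [11,23] [11,23]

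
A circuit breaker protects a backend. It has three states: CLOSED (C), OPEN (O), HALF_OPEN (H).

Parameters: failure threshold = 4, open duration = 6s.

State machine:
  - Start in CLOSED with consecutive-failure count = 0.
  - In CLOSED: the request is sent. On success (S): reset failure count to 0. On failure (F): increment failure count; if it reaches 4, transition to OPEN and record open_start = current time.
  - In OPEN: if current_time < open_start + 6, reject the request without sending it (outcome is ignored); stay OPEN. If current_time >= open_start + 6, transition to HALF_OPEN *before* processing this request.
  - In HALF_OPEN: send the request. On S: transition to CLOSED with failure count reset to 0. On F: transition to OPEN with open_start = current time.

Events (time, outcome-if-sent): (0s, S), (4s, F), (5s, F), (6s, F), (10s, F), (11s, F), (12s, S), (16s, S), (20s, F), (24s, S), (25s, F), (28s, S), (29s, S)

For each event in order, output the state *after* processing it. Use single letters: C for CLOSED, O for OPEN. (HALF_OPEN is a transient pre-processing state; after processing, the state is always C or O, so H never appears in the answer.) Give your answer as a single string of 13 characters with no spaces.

Answer: CCCCOOOCCCCCC

Derivation:
State after each event:
  event#1 t=0s outcome=S: state=CLOSED
  event#2 t=4s outcome=F: state=CLOSED
  event#3 t=5s outcome=F: state=CLOSED
  event#4 t=6s outcome=F: state=CLOSED
  event#5 t=10s outcome=F: state=OPEN
  event#6 t=11s outcome=F: state=OPEN
  event#7 t=12s outcome=S: state=OPEN
  event#8 t=16s outcome=S: state=CLOSED
  event#9 t=20s outcome=F: state=CLOSED
  event#10 t=24s outcome=S: state=CLOSED
  event#11 t=25s outcome=F: state=CLOSED
  event#12 t=28s outcome=S: state=CLOSED
  event#13 t=29s outcome=S: state=CLOSED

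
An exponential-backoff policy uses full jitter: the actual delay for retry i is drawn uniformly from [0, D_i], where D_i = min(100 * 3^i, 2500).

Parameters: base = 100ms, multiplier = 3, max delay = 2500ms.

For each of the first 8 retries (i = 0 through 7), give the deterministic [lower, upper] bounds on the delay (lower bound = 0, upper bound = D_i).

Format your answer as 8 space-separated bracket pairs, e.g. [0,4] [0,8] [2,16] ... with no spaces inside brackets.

Answer: [0,100] [0,300] [0,900] [0,2500] [0,2500] [0,2500] [0,2500] [0,2500]

Derivation:
Computing bounds per retry:
  i=0: D_i=min(100*3^0,2500)=100, bounds=[0,100]
  i=1: D_i=min(100*3^1,2500)=300, bounds=[0,300]
  i=2: D_i=min(100*3^2,2500)=900, bounds=[0,900]
  i=3: D_i=min(100*3^3,2500)=2500, bounds=[0,2500]
  i=4: D_i=min(100*3^4,2500)=2500, bounds=[0,2500]
  i=5: D_i=min(100*3^5,2500)=2500, bounds=[0,2500]
  i=6: D_i=min(100*3^6,2500)=2500, bounds=[0,2500]
  i=7: D_i=min(100*3^7,2500)=2500, bounds=[0,2500]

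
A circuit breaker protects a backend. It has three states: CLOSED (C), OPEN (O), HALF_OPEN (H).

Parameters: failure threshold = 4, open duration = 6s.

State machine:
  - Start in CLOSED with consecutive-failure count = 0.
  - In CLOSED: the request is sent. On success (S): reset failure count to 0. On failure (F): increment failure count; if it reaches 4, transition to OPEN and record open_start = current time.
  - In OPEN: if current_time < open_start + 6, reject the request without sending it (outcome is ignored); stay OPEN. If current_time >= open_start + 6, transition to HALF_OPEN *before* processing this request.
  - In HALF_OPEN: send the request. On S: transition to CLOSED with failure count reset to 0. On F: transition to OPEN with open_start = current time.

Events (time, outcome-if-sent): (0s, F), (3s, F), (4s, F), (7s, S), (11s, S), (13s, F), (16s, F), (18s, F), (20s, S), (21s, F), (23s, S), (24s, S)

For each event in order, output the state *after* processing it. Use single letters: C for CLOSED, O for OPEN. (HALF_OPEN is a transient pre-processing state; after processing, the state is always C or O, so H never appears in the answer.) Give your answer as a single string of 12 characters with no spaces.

Answer: CCCCCCCCCCCC

Derivation:
State after each event:
  event#1 t=0s outcome=F: state=CLOSED
  event#2 t=3s outcome=F: state=CLOSED
  event#3 t=4s outcome=F: state=CLOSED
  event#4 t=7s outcome=S: state=CLOSED
  event#5 t=11s outcome=S: state=CLOSED
  event#6 t=13s outcome=F: state=CLOSED
  event#7 t=16s outcome=F: state=CLOSED
  event#8 t=18s outcome=F: state=CLOSED
  event#9 t=20s outcome=S: state=CLOSED
  event#10 t=21s outcome=F: state=CLOSED
  event#11 t=23s outcome=S: state=CLOSED
  event#12 t=24s outcome=S: state=CLOSED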